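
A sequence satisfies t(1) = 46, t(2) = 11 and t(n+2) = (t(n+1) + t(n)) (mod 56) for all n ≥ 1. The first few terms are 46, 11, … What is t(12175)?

46

Listing terms: t(1) = 46,  t(2) = 11,  t(3) = 1,  t(4) = 12,  t(5) = 13,  t(6) = 25,  t(7) = 38,  t(8) = 7,  t(9) = 45,  t(10) = 52,  t(11) = 41,  t(12) = 37,  t(13) = 22,  t(14) = 3,  t(15) = 25,  t(16) = 28,  t(17) = 53,  t(18) = 25,  t(19) = 22,  t(20) = 47,  t(21) = 13,  t(22) = 4,  t(23) = 17,  t(24) = 21,  t(25) = 38,  t(26) = 3,  t(27) = 41,  t(28) = 44,  t(29) = 29,  t(30) = 17,  t(31) = 46,  t(32) = 7,  t(33) = 53,  t(34) = 4,  t(35) = 1,  t(36) = 5,  t(37) = 6,  t(38) = 11,  t(39) = 17,  t(40) = 28,  t(41) = 45,  t(42) = 17,  t(43) = 6,  t(44) = 23,  t(45) = 29,  t(46) = 52,  t(47) = 25,  t(48) = 21,  t(49) = 46,  t(50) = 11.
Since (t(49), t(50)) = (t(1), t(2)) = (46, 11) (two consecutive terms determine the rest), the sequence is periodic with period 48.
(12175 - 1) mod 48 = 30, so t(12175) = t(31) = 46.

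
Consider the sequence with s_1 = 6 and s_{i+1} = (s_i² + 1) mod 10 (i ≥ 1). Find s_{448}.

Computing terms: s_1 = 6,  s_2 = 7,  s_3 = 0,  s_4 = 1,  s_5 = 2,  s_6 = 5,  s_7 = 6.
Since s_7 = s_1 = 6, the sequence is periodic with period 6.
(448 - 1) mod 6 = 3, so s_{448} = s_4 = 1.

1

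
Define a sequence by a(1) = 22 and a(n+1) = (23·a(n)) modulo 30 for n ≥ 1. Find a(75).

Listing terms: a(1) = 22,  a(2) = 26,  a(3) = 28,  a(4) = 14,  a(5) = 22.
The sequence repeats with period 4.
(75 - 1) mod 4 = 2, so a(75) = a(3) = 28.

28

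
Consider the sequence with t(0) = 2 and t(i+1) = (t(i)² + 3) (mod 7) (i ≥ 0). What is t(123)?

Listing terms: t(0) = 2; t(1) = 0; t(2) = 3; t(3) = 5; t(4) = 0.
Since t(4) = t(1) = 0, the sequence is eventually periodic: after a pre-period of length 1 it cycles with period 3.
For i ≥ 1, t(i) depends only on (i - 1) mod 3. (123 - 1) mod 3 = 2, so t(123) = t(3) = 5.

5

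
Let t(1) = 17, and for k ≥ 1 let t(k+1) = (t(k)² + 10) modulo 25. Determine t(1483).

We have t(1) = 17, t(2) = 24, t(3) = 11, t(4) = 6, t(5) = 21, t(6) = 1, t(7) = 11.
Since t(7) = t(3) = 11, the sequence is eventually periodic: after a pre-period of length 2 it cycles with period 4.
For k ≥ 3, t(k) depends only on (k - 3) mod 4. (1483 - 3) mod 4 = 0, so t(1483) = t(3) = 11.

11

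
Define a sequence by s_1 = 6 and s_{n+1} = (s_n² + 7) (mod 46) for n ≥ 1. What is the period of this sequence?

4

Listing terms: s_1 = 6; s_2 = 43; s_3 = 16; s_4 = 33; s_5 = 38; s_6 = 25; s_7 = 34; s_8 = 13; s_9 = 38.
Since s_9 = s_5 = 38, the sequence is eventually periodic: after a pre-period of length 4 it cycles with period 4.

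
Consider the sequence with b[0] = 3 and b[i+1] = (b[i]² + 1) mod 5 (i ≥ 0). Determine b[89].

1

b[0] = 3, b[1] = 0, b[2] = 1, b[3] = 2, b[4] = 0.
Since b[4] = b[1] = 0, the sequence is eventually periodic: after a pre-period of length 1 it cycles with period 3.
For i ≥ 1, b[i] depends only on (i - 1) mod 3. (89 - 1) mod 3 = 1, so b[89] = b[2] = 1.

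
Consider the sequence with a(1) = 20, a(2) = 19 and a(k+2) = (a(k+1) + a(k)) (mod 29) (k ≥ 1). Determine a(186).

0

Computing terms: a(1) = 20, a(2) = 19, a(3) = 10, a(4) = 0, a(5) = 10, a(6) = 10, a(7) = 20, a(8) = 1, a(9) = 21, a(10) = 22, a(11) = 14, a(12) = 7, a(13) = 21, a(14) = 28, a(15) = 20, a(16) = 19.
Since (a(15), a(16)) = (a(1), a(2)) = (20, 19) (two consecutive terms determine the rest), the sequence is periodic with period 14.
(186 - 1) mod 14 = 3, so a(186) = a(4) = 0.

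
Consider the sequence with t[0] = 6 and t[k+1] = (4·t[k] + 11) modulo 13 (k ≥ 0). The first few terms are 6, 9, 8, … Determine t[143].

We have t[0] = 6; t[1] = 9; t[2] = 8; t[3] = 4; t[4] = 1; t[5] = 2; t[6] = 6.
The sequence repeats with period 6.
So t[143] = t[0 + ((143-0) mod 6)] = t[5] = 2.

2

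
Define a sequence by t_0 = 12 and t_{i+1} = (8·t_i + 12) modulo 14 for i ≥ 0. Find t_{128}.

We have t_0 = 12; t_1 = 10; t_2 = 8; t_3 = 6; t_4 = 4; t_5 = 2; t_6 = 0; t_7 = 12.
Since t_7 = t_0 = 12, the sequence is periodic with period 7.
(128 - 0) mod 7 = 2, so t_{128} = t_2 = 8.

8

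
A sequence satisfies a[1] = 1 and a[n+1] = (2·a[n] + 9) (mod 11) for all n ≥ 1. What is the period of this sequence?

We have a[1] = 1,  a[2] = 0,  a[3] = 9,  a[4] = 5,  a[5] = 8,  a[6] = 3,  a[7] = 4,  a[8] = 6,  a[9] = 10,  a[10] = 7,  a[11] = 1.
The sequence repeats with period 10.

10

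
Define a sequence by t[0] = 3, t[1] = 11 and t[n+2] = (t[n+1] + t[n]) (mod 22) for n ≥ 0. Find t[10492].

3

Computing terms: t[0] = 3; t[1] = 11; t[2] = 14; t[3] = 3; t[4] = 17; t[5] = 20; t[6] = 15; t[7] = 13; t[8] = 6; t[9] = 19; t[10] = 3; t[11] = 0; t[12] = 3; t[13] = 3; t[14] = 6; t[15] = 9; t[16] = 15; t[17] = 2; t[18] = 17; t[19] = 19; t[20] = 14; t[21] = 11; t[22] = 3; t[23] = 14; t[24] = 17; t[25] = 9; t[26] = 4; t[27] = 13; t[28] = 17; t[29] = 8; t[30] = 3; t[31] = 11.
The sequence repeats with period 30.
So t[10492] = t[0 + ((10492-0) mod 30)] = t[22] = 3.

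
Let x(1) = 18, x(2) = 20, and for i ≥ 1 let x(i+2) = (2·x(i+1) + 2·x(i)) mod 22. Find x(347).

x(1) = 18; x(2) = 20; x(3) = 10; x(4) = 16; x(5) = 8; x(6) = 4; x(7) = 2; x(8) = 12; x(9) = 6; x(10) = 14; x(11) = 18; x(12) = 20.
Since (x(11), x(12)) = (x(1), x(2)) = (18, 20) (two consecutive terms determine the rest), the sequence is periodic with period 10.
(347 - 1) mod 10 = 6, so x(347) = x(7) = 2.

2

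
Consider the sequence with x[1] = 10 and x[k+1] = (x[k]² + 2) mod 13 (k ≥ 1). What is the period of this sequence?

4

Listing terms: x[1] = 10; x[2] = 11; x[3] = 6; x[4] = 12; x[5] = 3; x[6] = 11.
Since x[6] = x[2] = 11, the sequence is eventually periodic: after a pre-period of length 1 it cycles with period 4.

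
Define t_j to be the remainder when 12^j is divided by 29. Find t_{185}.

Listing terms: t_1 = 12, t_2 = 28, t_3 = 17, t_4 = 1, t_5 = 12.
The sequence repeats with period 4.
So t_{185} = t_{1 + ((185-1) mod 4)} = t_1 = 12.

12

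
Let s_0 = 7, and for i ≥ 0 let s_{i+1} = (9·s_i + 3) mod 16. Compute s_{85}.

14

s_0 = 7, s_1 = 2, s_2 = 5, s_3 = 0, s_4 = 3, s_5 = 14, s_6 = 1, s_7 = 12, s_8 = 15, s_9 = 10, s_{10} = 13, s_{11} = 8, s_{12} = 11, s_{13} = 6, s_{14} = 9, s_{15} = 4, s_{16} = 7.
The sequence repeats with period 16.
So s_{85} = s_{0 + ((85-0) mod 16)} = s_5 = 14.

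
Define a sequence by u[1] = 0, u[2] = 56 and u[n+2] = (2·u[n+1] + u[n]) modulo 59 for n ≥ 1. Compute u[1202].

Computing terms: u[1] = 0,  u[2] = 56,  u[3] = 53,  u[4] = 44,  u[5] = 23,  u[6] = 31,  u[7] = 26,  u[8] = 24,  u[9] = 15,  u[10] = 54,  u[11] = 5,  u[12] = 5,  u[13] = 15,  u[14] = 35,  u[15] = 26,  u[16] = 28,  u[17] = 23,  u[18] = 15,  u[19] = 53,  u[20] = 3,  u[21] = 0,  u[22] = 3,  u[23] = 6,  u[24] = 15,  u[25] = 36,  u[26] = 28,  u[27] = 33,  u[28] = 35,  u[29] = 44,  u[30] = 5,  u[31] = 54,  u[32] = 54,  u[33] = 44,  u[34] = 24,  u[35] = 33,  u[36] = 31,  u[37] = 36,  u[38] = 44,  u[39] = 6,  u[40] = 56,  u[41] = 0,  u[42] = 56.
The sequence repeats with period 40.
So u[1202] = u[1 + ((1202-1) mod 40)] = u[2] = 56.

56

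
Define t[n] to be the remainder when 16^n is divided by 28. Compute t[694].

t[1] = 16; t[2] = 4; t[3] = 8; t[4] = 16.
The sequence repeats with period 3.
(694 - 1) mod 3 = 0, so t[694] = t[1] = 16.

16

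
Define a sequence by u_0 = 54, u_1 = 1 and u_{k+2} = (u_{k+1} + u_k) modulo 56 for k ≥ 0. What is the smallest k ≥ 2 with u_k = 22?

u_0 = 54; u_1 = 1; u_2 = 55; u_3 = 0; u_4 = 55; u_5 = 55; u_6 = 54; u_7 = 53; u_8 = 51; u_9 = 48; u_{10} = 43; u_{11} = 35; u_{12} = 22; u_{13} = 1; u_{14} = 23; u_{15} = 24; u_{16} = 47; u_{17} = 15; u_{18} = 6; u_{19} = 21; u_{20} = 27; u_{21} = 48; u_{22} = 19; u_{23} = 11; u_{24} = 30; u_{25} = 41; u_{26} = 15; u_{27} = 0; u_{28} = 15; u_{29} = 15; u_{30} = 30; u_{31} = 45; u_{32} = 19; u_{33} = 8; u_{34} = 27; u_{35} = 35; u_{36} = 6; u_{37} = 41; u_{38} = 47; u_{39} = 32; u_{40} = 23; u_{41} = 55; u_{42} = 22; u_{43} = 21; u_{44} = 43; u_{45} = 8; u_{46} = 51; u_{47} = 3; u_{48} = 54; u_{49} = 1.
Since (u_{48}, u_{49}) = (u_0, u_1) = (54, 1) (two consecutive terms determine the rest), the sequence is periodic with period 48.
The value 22 first appears (with k ≥ 2) at u_{12}.

12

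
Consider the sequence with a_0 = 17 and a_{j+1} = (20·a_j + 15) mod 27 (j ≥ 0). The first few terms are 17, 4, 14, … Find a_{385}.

Computing terms: a_0 = 17, a_1 = 4, a_2 = 14, a_3 = 25, a_4 = 2, a_5 = 1, a_6 = 8, a_7 = 13, a_8 = 5, a_9 = 7, a_{10} = 20, a_{11} = 10, a_{12} = 26, a_{13} = 22, a_{14} = 23, a_{15} = 16, a_{16} = 11, a_{17} = 19, a_{18} = 17.
Since a_{18} = a_0 = 17, the sequence is periodic with period 18.
(385 - 0) mod 18 = 7, so a_{385} = a_7 = 13.

13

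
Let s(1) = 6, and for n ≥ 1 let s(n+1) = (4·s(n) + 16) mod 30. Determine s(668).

We have s(1) = 6,  s(2) = 10,  s(3) = 26,  s(4) = 0,  s(5) = 16,  s(6) = 20,  s(7) = 6.
The sequence repeats with period 6.
So s(668) = s(1 + ((668-1) mod 6)) = s(2) = 10.

10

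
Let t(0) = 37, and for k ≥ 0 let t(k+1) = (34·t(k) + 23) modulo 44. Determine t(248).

Listing terms: t(0) = 37, t(1) = 5, t(2) = 17, t(3) = 29, t(4) = 41, t(5) = 9, t(6) = 21, t(7) = 33, t(8) = 1, t(9) = 13, t(10) = 25, t(11) = 37.
The sequence repeats with period 11.
So t(248) = t(0 + ((248-0) mod 11)) = t(6) = 21.

21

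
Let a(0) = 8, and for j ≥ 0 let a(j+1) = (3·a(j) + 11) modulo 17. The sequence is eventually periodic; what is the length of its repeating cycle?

Computing terms: a(0) = 8; a(1) = 1; a(2) = 14; a(3) = 2; a(4) = 0; a(5) = 11; a(6) = 10; a(7) = 7; a(8) = 15; a(9) = 5; a(10) = 9; a(11) = 4; a(12) = 6; a(13) = 12; a(14) = 13; a(15) = 16; a(16) = 8.
The sequence repeats with period 16.

16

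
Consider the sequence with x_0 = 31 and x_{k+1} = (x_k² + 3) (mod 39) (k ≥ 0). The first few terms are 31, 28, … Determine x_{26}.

4

Listing terms: x_0 = 31; x_1 = 28; x_2 = 7; x_3 = 13; x_4 = 16; x_5 = 25; x_6 = 4; x_7 = 19; x_8 = 13.
Since x_8 = x_3 = 13, the sequence is eventually periodic: after a pre-period of length 3 it cycles with period 5.
For k ≥ 3, x_k depends only on (k - 3) mod 5. (26 - 3) mod 5 = 3, so x_{26} = x_6 = 4.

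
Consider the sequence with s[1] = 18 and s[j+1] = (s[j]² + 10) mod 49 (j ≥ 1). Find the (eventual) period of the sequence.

We have s[1] = 18; s[2] = 40; s[3] = 42; s[4] = 10; s[5] = 12; s[6] = 7; s[7] = 10.
Since s[7] = s[4] = 10, the sequence is eventually periodic: after a pre-period of length 3 it cycles with period 3.

3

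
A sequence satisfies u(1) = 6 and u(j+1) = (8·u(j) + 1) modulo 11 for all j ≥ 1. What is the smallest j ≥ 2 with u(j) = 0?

6

Computing terms: u(1) = 6,  u(2) = 5,  u(3) = 8,  u(4) = 10,  u(5) = 4,  u(6) = 0,  u(7) = 1,  u(8) = 9,  u(9) = 7,  u(10) = 2,  u(11) = 6.
The sequence repeats with period 10.
The value 0 first appears (with j ≥ 2) at u(6).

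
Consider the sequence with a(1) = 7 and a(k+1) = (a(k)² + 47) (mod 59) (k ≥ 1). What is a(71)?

Computing terms: a(1) = 7; a(2) = 37; a(3) = 0; a(4) = 47; a(5) = 14; a(6) = 7.
Since a(6) = a(1) = 7, the sequence is periodic with period 5.
So a(71) = a(1 + ((71-1) mod 5)) = a(1) = 7.

7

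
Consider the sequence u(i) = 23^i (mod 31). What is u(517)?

We have u(0) = 1,  u(1) = 23,  u(2) = 2,  u(3) = 15,  u(4) = 4,  u(5) = 30,  u(6) = 8,  u(7) = 29,  u(8) = 16,  u(9) = 27,  u(10) = 1.
Since u(10) = u(0) = 1, the sequence is periodic with period 10.
(517 - 0) mod 10 = 7, so u(517) = u(7) = 29.

29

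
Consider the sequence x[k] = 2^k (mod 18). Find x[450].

10

Computing terms: x[0] = 1, x[1] = 2, x[2] = 4, x[3] = 8, x[4] = 16, x[5] = 14, x[6] = 10, x[7] = 2.
Since x[7] = x[1] = 2, the sequence is eventually periodic: after a pre-period of length 1 it cycles with period 6.
For k ≥ 1, x[k] depends only on (k - 1) mod 6. (450 - 1) mod 6 = 5, so x[450] = x[6] = 10.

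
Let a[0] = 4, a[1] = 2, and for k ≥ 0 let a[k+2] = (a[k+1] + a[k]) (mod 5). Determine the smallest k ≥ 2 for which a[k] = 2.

5

Computing terms: a[0] = 4,  a[1] = 2,  a[2] = 1,  a[3] = 3,  a[4] = 4,  a[5] = 2.
The sequence repeats with period 4.
The value 2 next appears (with k ≥ 2) at a[5].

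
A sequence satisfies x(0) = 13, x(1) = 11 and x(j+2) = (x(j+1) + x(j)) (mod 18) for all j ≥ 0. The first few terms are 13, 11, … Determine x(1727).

16

x(0) = 13; x(1) = 11; x(2) = 6; x(3) = 17; x(4) = 5; x(5) = 4; x(6) = 9; x(7) = 13; x(8) = 4; x(9) = 17; x(10) = 3; x(11) = 2; x(12) = 5; x(13) = 7; x(14) = 12; x(15) = 1; x(16) = 13; x(17) = 14; x(18) = 9; x(19) = 5; x(20) = 14; x(21) = 1; x(22) = 15; x(23) = 16; x(24) = 13; x(25) = 11.
Since (x(24), x(25)) = (x(0), x(1)) = (13, 11) (two consecutive terms determine the rest), the sequence is periodic with period 24.
So x(1727) = x(0 + ((1727-0) mod 24)) = x(23) = 16.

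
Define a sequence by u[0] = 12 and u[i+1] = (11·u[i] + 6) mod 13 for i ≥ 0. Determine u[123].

Computing terms: u[0] = 12,  u[1] = 8,  u[2] = 3,  u[3] = 0,  u[4] = 6,  u[5] = 7,  u[6] = 5,  u[7] = 9,  u[8] = 1,  u[9] = 4,  u[10] = 11,  u[11] = 10,  u[12] = 12.
The sequence repeats with period 12.
So u[123] = u[0 + ((123-0) mod 12)] = u[3] = 0.

0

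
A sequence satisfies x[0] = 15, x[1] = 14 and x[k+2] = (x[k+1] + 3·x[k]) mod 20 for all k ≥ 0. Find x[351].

Computing terms: x[0] = 15; x[1] = 14; x[2] = 19; x[3] = 1; x[4] = 18; x[5] = 1; x[6] = 15; x[7] = 18; x[8] = 3; x[9] = 17; x[10] = 6; x[11] = 17; x[12] = 15; x[13] = 6; x[14] = 11; x[15] = 9; x[16] = 2; x[17] = 9; x[18] = 15; x[19] = 2; x[20] = 7; x[21] = 13; x[22] = 14; x[23] = 13; x[24] = 15; x[25] = 14.
The sequence repeats with period 24.
So x[351] = x[0 + ((351-0) mod 24)] = x[15] = 9.

9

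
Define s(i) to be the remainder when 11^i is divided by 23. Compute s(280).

18

Computing terms: s(0) = 1, s(1) = 11, s(2) = 6, s(3) = 20, s(4) = 13, s(5) = 5, s(6) = 9, s(7) = 7, s(8) = 8, s(9) = 19, s(10) = 2, s(11) = 22, s(12) = 12, s(13) = 17, s(14) = 3, s(15) = 10, s(16) = 18, s(17) = 14, s(18) = 16, s(19) = 15, s(20) = 4, s(21) = 21, s(22) = 1.
The sequence repeats with period 22.
(280 - 0) mod 22 = 16, so s(280) = s(16) = 18.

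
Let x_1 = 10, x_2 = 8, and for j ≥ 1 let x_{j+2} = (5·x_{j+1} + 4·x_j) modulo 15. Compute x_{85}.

5

We have x_1 = 10, x_2 = 8, x_3 = 5, x_4 = 12, x_5 = 5, x_6 = 13, x_7 = 10, x_8 = 12, x_9 = 10, x_{10} = 8.
Since (x_9, x_{10}) = (x_1, x_2) = (10, 8) (two consecutive terms determine the rest), the sequence is periodic with period 8.
So x_{85} = x_{1 + ((85-1) mod 8)} = x_5 = 5.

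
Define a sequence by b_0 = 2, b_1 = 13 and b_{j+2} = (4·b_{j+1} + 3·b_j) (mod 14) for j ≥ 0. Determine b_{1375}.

3

Listing terms: b_0 = 2, b_1 = 13, b_2 = 2, b_3 = 5, b_4 = 12, b_5 = 7, b_6 = 8, b_7 = 11, b_8 = 12, b_9 = 11, b_{10} = 10, b_{11} = 3, b_{12} = 0, b_{13} = 9, b_{14} = 8, b_{15} = 3, b_{16} = 8, b_{17} = 13, b_{18} = 6, b_{19} = 7, b_{20} = 4, b_{21} = 9, b_{22} = 6, b_{23} = 9, b_{24} = 12, b_{25} = 5, b_{26} = 0, b_{27} = 1, b_{28} = 4, b_{29} = 5, b_{30} = 4, b_{31} = 3, b_{32} = 10, b_{33} = 7, b_{34} = 2, b_{35} = 1, b_{36} = 10, b_{37} = 1, b_{38} = 6, b_{39} = 13, b_{40} = 0, b_{41} = 11, b_{42} = 2, b_{43} = 13.
Since (b_{42}, b_{43}) = (b_0, b_1) = (2, 13) (two consecutive terms determine the rest), the sequence is periodic with period 42.
(1375 - 0) mod 42 = 31, so b_{1375} = b_{31} = 3.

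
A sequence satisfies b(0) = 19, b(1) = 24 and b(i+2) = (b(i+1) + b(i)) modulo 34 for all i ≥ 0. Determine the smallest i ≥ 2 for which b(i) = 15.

We have b(0) = 19, b(1) = 24, b(2) = 9, b(3) = 33, b(4) = 8, b(5) = 7, b(6) = 15, b(7) = 22, b(8) = 3, b(9) = 25, b(10) = 28, b(11) = 19, b(12) = 13, b(13) = 32, b(14) = 11, b(15) = 9, b(16) = 20, b(17) = 29, b(18) = 15, b(19) = 10, b(20) = 25, b(21) = 1, b(22) = 26, b(23) = 27, b(24) = 19, b(25) = 12, b(26) = 31, b(27) = 9, b(28) = 6, b(29) = 15, b(30) = 21, b(31) = 2, b(32) = 23, b(33) = 25, b(34) = 14, b(35) = 5, b(36) = 19, b(37) = 24.
The sequence repeats with period 36.
The value 15 first appears (with i ≥ 2) at b(6).

6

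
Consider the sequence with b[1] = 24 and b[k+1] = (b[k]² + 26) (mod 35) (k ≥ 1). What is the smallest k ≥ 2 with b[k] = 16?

Computing terms: b[1] = 24,  b[2] = 7,  b[3] = 5,  b[4] = 16,  b[5] = 2,  b[6] = 30,  b[7] = 16.
Since b[7] = b[4] = 16, the sequence is eventually periodic: after a pre-period of length 3 it cycles with period 3.
The value 16 first appears (with k ≥ 2) at b[4].

4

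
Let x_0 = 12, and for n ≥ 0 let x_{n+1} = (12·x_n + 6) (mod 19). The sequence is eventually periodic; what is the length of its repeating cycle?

6

Computing terms: x_0 = 12, x_1 = 17, x_2 = 1, x_3 = 18, x_4 = 13, x_5 = 10, x_6 = 12.
Since x_6 = x_0 = 12, the sequence is periodic with period 6.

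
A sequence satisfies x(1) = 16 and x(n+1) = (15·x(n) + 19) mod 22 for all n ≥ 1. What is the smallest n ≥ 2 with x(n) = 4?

We have x(1) = 16; x(2) = 17; x(3) = 10; x(4) = 15; x(5) = 2; x(6) = 5; x(7) = 6; x(8) = 21; x(9) = 4; x(10) = 13; x(11) = 16.
The sequence repeats with period 10.
The value 4 first appears (with n ≥ 2) at x(9).

9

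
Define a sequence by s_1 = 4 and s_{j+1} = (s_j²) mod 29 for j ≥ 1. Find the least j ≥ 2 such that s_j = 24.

3

s_1 = 4,  s_2 = 16,  s_3 = 24,  s_4 = 25,  s_5 = 16.
Since s_5 = s_2 = 16, the sequence is eventually periodic: after a pre-period of length 1 it cycles with period 3.
The value 24 first appears (with j ≥ 2) at s_3.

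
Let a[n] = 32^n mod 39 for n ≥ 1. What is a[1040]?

Computing terms: a[1] = 32; a[2] = 10; a[3] = 8; a[4] = 22; a[5] = 2; a[6] = 25; a[7] = 20; a[8] = 16; a[9] = 5; a[10] = 4; a[11] = 11; a[12] = 1; a[13] = 32.
The sequence repeats with period 12.
So a[1040] = a[1 + ((1040-1) mod 12)] = a[8] = 16.

16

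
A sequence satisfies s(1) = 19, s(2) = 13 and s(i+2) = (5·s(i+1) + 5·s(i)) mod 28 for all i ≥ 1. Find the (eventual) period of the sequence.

We have s(1) = 19; s(2) = 13; s(3) = 20; s(4) = 25; s(5) = 1; s(6) = 18; s(7) = 11; s(8) = 5; s(9) = 24; s(10) = 5; s(11) = 5; s(12) = 22; s(13) = 23; s(14) = 1; s(15) = 8; s(16) = 17; s(17) = 13; s(18) = 10; s(19) = 3; s(20) = 9; s(21) = 4; s(22) = 9; s(23) = 9; s(24) = 6; s(25) = 19; s(26) = 13.
Since (s(25), s(26)) = (s(1), s(2)) = (19, 13) (two consecutive terms determine the rest), the sequence is periodic with period 24.

24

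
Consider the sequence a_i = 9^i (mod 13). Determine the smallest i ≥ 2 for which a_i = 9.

4

a_1 = 9; a_2 = 3; a_3 = 1; a_4 = 9.
The sequence repeats with period 3.
The value 9 next appears (with i ≥ 2) at a_4.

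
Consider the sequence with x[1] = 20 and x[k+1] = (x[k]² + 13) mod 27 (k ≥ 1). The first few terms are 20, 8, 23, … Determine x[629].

26

Listing terms: x[1] = 20,  x[2] = 8,  x[3] = 23,  x[4] = 2,  x[5] = 17,  x[6] = 5,  x[7] = 11,  x[8] = 26,  x[9] = 14,  x[10] = 20.
The sequence repeats with period 9.
(629 - 1) mod 9 = 7, so x[629] = x[8] = 26.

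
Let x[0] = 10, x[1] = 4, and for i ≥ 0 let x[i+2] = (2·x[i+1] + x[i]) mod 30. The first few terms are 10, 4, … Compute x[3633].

10

We have x[0] = 10, x[1] = 4, x[2] = 18, x[3] = 10, x[4] = 8, x[5] = 26, x[6] = 0, x[7] = 26, x[8] = 22, x[9] = 10, x[10] = 12, x[11] = 4, x[12] = 20, x[13] = 14, x[14] = 18, x[15] = 20, x[16] = 28, x[17] = 16, x[18] = 0, x[19] = 16, x[20] = 2, x[21] = 20, x[22] = 12, x[23] = 14, x[24] = 10, x[25] = 4.
The sequence repeats with period 24.
So x[3633] = x[0 + ((3633-0) mod 24)] = x[9] = 10.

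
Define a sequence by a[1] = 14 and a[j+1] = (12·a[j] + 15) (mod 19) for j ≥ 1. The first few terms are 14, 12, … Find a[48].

11

Computing terms: a[1] = 14,  a[2] = 12,  a[3] = 7,  a[4] = 4,  a[5] = 6,  a[6] = 11,  a[7] = 14.
Since a[7] = a[1] = 14, the sequence is periodic with period 6.
(48 - 1) mod 6 = 5, so a[48] = a[6] = 11.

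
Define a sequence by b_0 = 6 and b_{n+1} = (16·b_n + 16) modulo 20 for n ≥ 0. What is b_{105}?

16

We have b_0 = 6,  b_1 = 12,  b_2 = 8,  b_3 = 4,  b_4 = 0,  b_5 = 16,  b_6 = 12.
Since b_6 = b_1 = 12, the sequence is eventually periodic: after a pre-period of length 1 it cycles with period 5.
For n ≥ 1, b_n depends only on (n - 1) mod 5. (105 - 1) mod 5 = 4, so b_{105} = b_5 = 16.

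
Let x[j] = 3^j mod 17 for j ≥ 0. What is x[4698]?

Computing terms: x[0] = 1,  x[1] = 3,  x[2] = 9,  x[3] = 10,  x[4] = 13,  x[5] = 5,  x[6] = 15,  x[7] = 11,  x[8] = 16,  x[9] = 14,  x[10] = 8,  x[11] = 7,  x[12] = 4,  x[13] = 12,  x[14] = 2,  x[15] = 6,  x[16] = 1.
Since x[16] = x[0] = 1, the sequence is periodic with period 16.
(4698 - 0) mod 16 = 10, so x[4698] = x[10] = 8.

8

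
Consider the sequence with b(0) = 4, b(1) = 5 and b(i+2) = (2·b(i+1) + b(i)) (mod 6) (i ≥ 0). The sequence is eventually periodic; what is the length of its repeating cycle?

Listing terms: b(0) = 4,  b(1) = 5,  b(2) = 2,  b(3) = 3,  b(4) = 2,  b(5) = 1,  b(6) = 4,  b(7) = 3,  b(8) = 4,  b(9) = 5.
The sequence repeats with period 8.

8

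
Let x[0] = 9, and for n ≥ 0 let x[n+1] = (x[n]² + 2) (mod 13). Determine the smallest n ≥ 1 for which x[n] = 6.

5

Computing terms: x[0] = 9, x[1] = 5, x[2] = 1, x[3] = 3, x[4] = 11, x[5] = 6, x[6] = 12, x[7] = 3.
Since x[7] = x[3] = 3, the sequence is eventually periodic: after a pre-period of length 3 it cycles with period 4.
The value 6 first appears (with n ≥ 1) at x[5].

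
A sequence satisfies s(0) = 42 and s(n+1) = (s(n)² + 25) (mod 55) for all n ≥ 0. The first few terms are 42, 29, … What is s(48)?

Computing terms: s(0) = 42, s(1) = 29, s(2) = 41, s(3) = 1, s(4) = 26, s(5) = 41.
Since s(5) = s(2) = 41, the sequence is eventually periodic: after a pre-period of length 2 it cycles with period 3.
For n ≥ 2, s(n) depends only on (n - 2) mod 3. (48 - 2) mod 3 = 1, so s(48) = s(3) = 1.

1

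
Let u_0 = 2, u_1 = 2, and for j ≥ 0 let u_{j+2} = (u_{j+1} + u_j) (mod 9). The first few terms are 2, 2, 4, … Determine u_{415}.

Computing terms: u_0 = 2,  u_1 = 2,  u_2 = 4,  u_3 = 6,  u_4 = 1,  u_5 = 7,  u_6 = 8,  u_7 = 6,  u_8 = 5,  u_9 = 2,  u_{10} = 7,  u_{11} = 0,  u_{12} = 7,  u_{13} = 7,  u_{14} = 5,  u_{15} = 3,  u_{16} = 8,  u_{17} = 2,  u_{18} = 1,  u_{19} = 3,  u_{20} = 4,  u_{21} = 7,  u_{22} = 2,  u_{23} = 0,  u_{24} = 2,  u_{25} = 2.
The sequence repeats with period 24.
(415 - 0) mod 24 = 7, so u_{415} = u_7 = 6.

6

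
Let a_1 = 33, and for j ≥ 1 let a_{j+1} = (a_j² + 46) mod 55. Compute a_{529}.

27

Listing terms: a_1 = 33; a_2 = 35; a_3 = 6; a_4 = 27; a_5 = 5; a_6 = 16; a_7 = 27.
Since a_7 = a_4 = 27, the sequence is eventually periodic: after a pre-period of length 3 it cycles with period 3.
For j ≥ 4, a_j depends only on (j - 4) mod 3. (529 - 4) mod 3 = 0, so a_{529} = a_4 = 27.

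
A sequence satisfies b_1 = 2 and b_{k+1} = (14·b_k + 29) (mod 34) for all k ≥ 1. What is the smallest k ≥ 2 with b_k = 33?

We have b_1 = 2,  b_2 = 23,  b_3 = 11,  b_4 = 13,  b_5 = 7,  b_6 = 25,  b_7 = 5,  b_8 = 31,  b_9 = 21,  b_{10} = 17,  b_{11} = 29,  b_{12} = 27,  b_{13} = 33,  b_{14} = 15,  b_{15} = 1,  b_{16} = 9,  b_{17} = 19,  b_{18} = 23.
Since b_{18} = b_2 = 23, the sequence is eventually periodic: after a pre-period of length 1 it cycles with period 16.
The value 33 first appears (with k ≥ 2) at b_{13}.

13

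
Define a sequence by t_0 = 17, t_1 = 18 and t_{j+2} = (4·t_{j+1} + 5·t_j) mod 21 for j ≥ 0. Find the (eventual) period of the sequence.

We have t_0 = 17,  t_1 = 18,  t_2 = 10,  t_3 = 4,  t_4 = 3,  t_5 = 11,  t_6 = 17,  t_7 = 18.
Since (t_6, t_7) = (t_0, t_1) = (17, 18) (two consecutive terms determine the rest), the sequence is periodic with period 6.

6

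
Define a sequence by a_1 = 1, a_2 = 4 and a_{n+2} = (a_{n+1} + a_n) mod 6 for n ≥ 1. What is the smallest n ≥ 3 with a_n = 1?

Listing terms: a_1 = 1; a_2 = 4; a_3 = 5; a_4 = 3; a_5 = 2; a_6 = 5; a_7 = 1; a_8 = 0; a_9 = 1; a_{10} = 1; a_{11} = 2; a_{12} = 3; a_{13} = 5; a_{14} = 2; a_{15} = 1; a_{16} = 3; a_{17} = 4; a_{18} = 1; a_{19} = 5; a_{20} = 0; a_{21} = 5; a_{22} = 5; a_{23} = 4; a_{24} = 3; a_{25} = 1; a_{26} = 4.
The sequence repeats with period 24.
The value 1 first appears (with n ≥ 3) at a_7.

7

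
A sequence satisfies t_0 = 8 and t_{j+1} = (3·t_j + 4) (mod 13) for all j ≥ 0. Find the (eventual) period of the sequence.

3

We have t_0 = 8, t_1 = 2, t_2 = 10, t_3 = 8.
The sequence repeats with period 3.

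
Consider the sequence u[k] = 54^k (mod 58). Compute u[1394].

54

We have u[1] = 54,  u[2] = 16,  u[3] = 52,  u[4] = 24,  u[5] = 20,  u[6] = 36,  u[7] = 30,  u[8] = 54.
The sequence repeats with period 7.
So u[1394] = u[1 + ((1394-1) mod 7)] = u[1] = 54.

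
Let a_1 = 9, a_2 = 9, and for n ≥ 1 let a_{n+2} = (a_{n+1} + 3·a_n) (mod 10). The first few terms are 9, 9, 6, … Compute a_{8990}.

Computing terms: a_1 = 9,  a_2 = 9,  a_3 = 6,  a_4 = 3,  a_5 = 1,  a_6 = 0,  a_7 = 3,  a_8 = 3,  a_9 = 2,  a_{10} = 1,  a_{11} = 7,  a_{12} = 0,  a_{13} = 1,  a_{14} = 1,  a_{15} = 4,  a_{16} = 7,  a_{17} = 9,  a_{18} = 0,  a_{19} = 7,  a_{20} = 7,  a_{21} = 8,  a_{22} = 9,  a_{23} = 3,  a_{24} = 0,  a_{25} = 9,  a_{26} = 9.
The sequence repeats with period 24.
So a_{8990} = a_{1 + ((8990-1) mod 24)} = a_{14} = 1.

1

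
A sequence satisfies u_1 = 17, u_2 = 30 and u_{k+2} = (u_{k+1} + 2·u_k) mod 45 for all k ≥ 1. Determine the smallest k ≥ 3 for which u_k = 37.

Computing terms: u_1 = 17,  u_2 = 30,  u_3 = 19,  u_4 = 34,  u_5 = 27,  u_6 = 5,  u_7 = 14,  u_8 = 24,  u_9 = 7,  u_{10} = 10,  u_{11} = 24,  u_{12} = 44,  u_{13} = 2,  u_{14} = 0,  u_{15} = 4,  u_{16} = 4,  u_{17} = 12,  u_{18} = 20,  u_{19} = 44,  u_{20} = 39,  u_{21} = 37,  u_{22} = 25,  u_{23} = 9,  u_{24} = 14,  u_{25} = 32,  u_{26} = 15,  u_{27} = 34,  u_{28} = 19,  u_{29} = 42,  u_{30} = 35,  u_{31} = 29,  u_{32} = 9,  u_{33} = 22,  u_{34} = 40,  u_{35} = 39,  u_{36} = 29,  u_{37} = 17,  u_{38} = 30.
Since (u_{37}, u_{38}) = (u_1, u_2) = (17, 30) (two consecutive terms determine the rest), the sequence is periodic with period 36.
The value 37 first appears (with k ≥ 3) at u_{21}.

21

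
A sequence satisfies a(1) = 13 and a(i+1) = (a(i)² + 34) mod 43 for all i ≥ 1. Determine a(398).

Listing terms: a(1) = 13; a(2) = 31; a(3) = 6; a(4) = 27; a(5) = 32; a(6) = 26; a(7) = 22; a(8) = 2; a(9) = 38; a(10) = 16; a(11) = 32.
Since a(11) = a(5) = 32, the sequence is eventually periodic: after a pre-period of length 4 it cycles with period 6.
For i ≥ 5, a(i) depends only on (i - 5) mod 6. (398 - 5) mod 6 = 3, so a(398) = a(8) = 2.

2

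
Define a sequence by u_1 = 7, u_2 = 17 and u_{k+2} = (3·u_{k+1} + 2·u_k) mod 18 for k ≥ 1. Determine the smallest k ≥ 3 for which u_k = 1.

u_1 = 7,  u_2 = 17,  u_3 = 11,  u_4 = 13,  u_5 = 7,  u_6 = 11,  u_7 = 11,  u_8 = 1,  u_9 = 7,  u_{10} = 5,  u_{11} = 11,  u_{12} = 7,  u_{13} = 7,  u_{14} = 17.
Since (u_{13}, u_{14}) = (u_1, u_2) = (7, 17) (two consecutive terms determine the rest), the sequence is periodic with period 12.
The value 1 first appears (with k ≥ 3) at u_8.

8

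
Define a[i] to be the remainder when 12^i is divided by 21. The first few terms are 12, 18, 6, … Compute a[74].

18

We have a[1] = 12; a[2] = 18; a[3] = 6; a[4] = 9; a[5] = 3; a[6] = 15; a[7] = 12.
The sequence repeats with period 6.
So a[74] = a[1 + ((74-1) mod 6)] = a[2] = 18.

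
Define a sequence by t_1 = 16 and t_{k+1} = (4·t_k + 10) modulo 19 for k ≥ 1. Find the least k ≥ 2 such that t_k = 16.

Computing terms: t_1 = 16; t_2 = 17; t_3 = 2; t_4 = 18; t_5 = 6; t_6 = 15; t_7 = 13; t_8 = 5; t_9 = 11; t_{10} = 16.
The sequence repeats with period 9.
The value 16 next appears (with k ≥ 2) at t_{10}.

10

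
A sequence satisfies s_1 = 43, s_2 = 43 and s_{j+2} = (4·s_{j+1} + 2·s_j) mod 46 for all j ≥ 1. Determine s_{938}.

Listing terms: s_1 = 43; s_2 = 43; s_3 = 28; s_4 = 14; s_5 = 20; s_6 = 16; s_7 = 12; s_8 = 34; s_9 = 22; s_{10} = 18; s_{11} = 24; s_{12} = 40; s_{13} = 24; s_{14} = 38; s_{15} = 16; s_{16} = 2; s_{17} = 40; s_{18} = 26; s_{19} = 0; s_{20} = 6; s_{21} = 24; s_{22} = 16; s_{23} = 20; s_{24} = 20; s_{25} = 28; s_{26} = 14.
Since (s_{25}, s_{26}) = (s_3, s_4) = (28, 14) (two consecutive terms determine the rest), the sequence is eventually periodic: after a pre-period of length 2 it cycles with period 22.
For j ≥ 3, s_j depends only on (j - 3) mod 22. (938 - 3) mod 22 = 11, so s_{938} = s_{14} = 38.

38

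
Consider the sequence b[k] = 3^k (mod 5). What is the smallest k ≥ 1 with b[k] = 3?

Listing terms: b[0] = 1, b[1] = 3, b[2] = 4, b[3] = 2, b[4] = 1.
Since b[4] = b[0] = 1, the sequence is periodic with period 4.
The value 3 first appears (with k ≥ 1) at b[1].

1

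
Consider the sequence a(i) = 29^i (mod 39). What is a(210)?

1

a(0) = 1; a(1) = 29; a(2) = 22; a(3) = 14; a(4) = 16; a(5) = 35; a(6) = 1.
The sequence repeats with period 6.
So a(210) = a(0 + ((210-0) mod 6)) = a(0) = 1.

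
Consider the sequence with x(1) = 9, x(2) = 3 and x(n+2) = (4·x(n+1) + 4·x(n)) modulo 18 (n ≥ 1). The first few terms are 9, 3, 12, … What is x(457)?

We have x(1) = 9,  x(2) = 3,  x(3) = 12,  x(4) = 6,  x(5) = 0,  x(6) = 6,  x(7) = 6,  x(8) = 12,  x(9) = 0,  x(10) = 12,  x(11) = 12,  x(12) = 6.
Since (x(11), x(12)) = (x(3), x(4)) = (12, 6) (two consecutive terms determine the rest), the sequence is eventually periodic: after a pre-period of length 2 it cycles with period 8.
For n ≥ 3, x(n) depends only on (n - 3) mod 8. (457 - 3) mod 8 = 6, so x(457) = x(9) = 0.

0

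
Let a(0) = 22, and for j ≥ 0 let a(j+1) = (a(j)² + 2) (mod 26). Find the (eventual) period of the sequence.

4

a(0) = 22; a(1) = 18; a(2) = 14; a(3) = 16; a(4) = 24; a(5) = 6; a(6) = 12; a(7) = 16.
Since a(7) = a(3) = 16, the sequence is eventually periodic: after a pre-period of length 3 it cycles with period 4.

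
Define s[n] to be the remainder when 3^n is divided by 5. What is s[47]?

2

Listing terms: s[0] = 1, s[1] = 3, s[2] = 4, s[3] = 2, s[4] = 1.
Since s[4] = s[0] = 1, the sequence is periodic with period 4.
(47 - 0) mod 4 = 3, so s[47] = s[3] = 2.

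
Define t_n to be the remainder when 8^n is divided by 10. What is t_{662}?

Computing terms: t_1 = 8, t_2 = 4, t_3 = 2, t_4 = 6, t_5 = 8.
Since t_5 = t_1 = 8, the sequence is periodic with period 4.
So t_{662} = t_{1 + ((662-1) mod 4)} = t_2 = 4.

4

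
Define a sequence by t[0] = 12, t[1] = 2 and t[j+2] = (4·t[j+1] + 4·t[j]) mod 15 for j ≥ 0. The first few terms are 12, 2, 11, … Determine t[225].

2

We have t[0] = 12; t[1] = 2; t[2] = 11; t[3] = 7; t[4] = 12; t[5] = 1; t[6] = 7; t[7] = 2; t[8] = 6; t[9] = 2; t[10] = 2; t[11] = 1; t[12] = 12; t[13] = 7; t[14] = 1; t[15] = 2; t[16] = 12; t[17] = 11; t[18] = 2; t[19] = 7; t[20] = 6; t[21] = 7; t[22] = 7; t[23] = 11; t[24] = 12; t[25] = 2.
The sequence repeats with period 24.
So t[225] = t[0 + ((225-0) mod 24)] = t[9] = 2.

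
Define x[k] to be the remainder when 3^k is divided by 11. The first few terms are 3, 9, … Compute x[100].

1

Computing terms: x[1] = 3, x[2] = 9, x[3] = 5, x[4] = 4, x[5] = 1, x[6] = 3.
The sequence repeats with period 5.
(100 - 1) mod 5 = 4, so x[100] = x[5] = 1.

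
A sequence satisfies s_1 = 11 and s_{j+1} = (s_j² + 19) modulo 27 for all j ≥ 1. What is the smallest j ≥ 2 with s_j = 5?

2

Listing terms: s_1 = 11, s_2 = 5, s_3 = 17, s_4 = 11.
The sequence repeats with period 3.
The value 5 first appears (with j ≥ 2) at s_2.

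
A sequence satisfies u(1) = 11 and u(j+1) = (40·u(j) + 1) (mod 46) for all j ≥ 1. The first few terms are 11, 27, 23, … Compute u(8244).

25

u(1) = 11, u(2) = 27, u(3) = 23, u(4) = 1, u(5) = 41, u(6) = 31, u(7) = 45, u(8) = 7, u(9) = 5, u(10) = 17, u(11) = 37, u(12) = 9, u(13) = 39, u(14) = 43, u(15) = 19, u(16) = 25, u(17) = 35, u(18) = 21, u(19) = 13, u(20) = 15, u(21) = 3, u(22) = 29, u(23) = 11.
Since u(23) = u(1) = 11, the sequence is periodic with period 22.
So u(8244) = u(1 + ((8244-1) mod 22)) = u(16) = 25.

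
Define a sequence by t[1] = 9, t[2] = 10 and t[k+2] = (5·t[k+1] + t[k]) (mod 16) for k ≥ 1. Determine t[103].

t[1] = 9; t[2] = 10; t[3] = 11; t[4] = 1; t[5] = 0; t[6] = 1; t[7] = 5; t[8] = 10; t[9] = 7; t[10] = 13; t[11] = 8; t[12] = 5; t[13] = 1; t[14] = 10; t[15] = 3; t[16] = 9; t[17] = 0; t[18] = 9; t[19] = 13; t[20] = 10; t[21] = 15; t[22] = 5; t[23] = 8; t[24] = 13; t[25] = 9; t[26] = 10.
The sequence repeats with period 24.
(103 - 1) mod 24 = 6, so t[103] = t[7] = 5.

5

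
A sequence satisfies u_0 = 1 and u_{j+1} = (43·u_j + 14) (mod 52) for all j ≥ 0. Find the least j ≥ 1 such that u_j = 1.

Listing terms: u_0 = 1; u_1 = 5; u_2 = 21; u_3 = 33; u_4 = 29; u_5 = 13; u_6 = 1.
Since u_6 = u_0 = 1, the sequence is periodic with period 6.
The value 1 next appears (with j ≥ 1) at u_6.

6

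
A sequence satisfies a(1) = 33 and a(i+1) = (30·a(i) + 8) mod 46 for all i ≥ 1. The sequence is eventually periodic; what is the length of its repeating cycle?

Listing terms: a(1) = 33,  a(2) = 32,  a(3) = 2,  a(4) = 22,  a(5) = 24,  a(6) = 38,  a(7) = 44,  a(8) = 40,  a(9) = 12,  a(10) = 0,  a(11) = 8,  a(12) = 18,  a(13) = 42,  a(14) = 26,  a(15) = 6,  a(16) = 4,  a(17) = 36,  a(18) = 30,  a(19) = 34,  a(20) = 16,  a(21) = 28,  a(22) = 20,  a(23) = 10,  a(24) = 32.
Since a(24) = a(2) = 32, the sequence is eventually periodic: after a pre-period of length 1 it cycles with period 22.

22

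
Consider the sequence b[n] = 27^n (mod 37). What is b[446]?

26

Computing terms: b[0] = 1, b[1] = 27, b[2] = 26, b[3] = 36, b[4] = 10, b[5] = 11, b[6] = 1.
The sequence repeats with period 6.
(446 - 0) mod 6 = 2, so b[446] = b[2] = 26.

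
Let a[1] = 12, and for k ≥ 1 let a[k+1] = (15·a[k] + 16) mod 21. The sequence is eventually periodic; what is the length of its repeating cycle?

Computing terms: a[1] = 12, a[2] = 7, a[3] = 16, a[4] = 4, a[5] = 13, a[6] = 1, a[7] = 10, a[8] = 19, a[9] = 7.
Since a[9] = a[2] = 7, the sequence is eventually periodic: after a pre-period of length 1 it cycles with period 7.

7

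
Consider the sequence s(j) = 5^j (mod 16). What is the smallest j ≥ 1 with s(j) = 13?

Computing terms: s(0) = 1, s(1) = 5, s(2) = 9, s(3) = 13, s(4) = 1.
Since s(4) = s(0) = 1, the sequence is periodic with period 4.
The value 13 first appears (with j ≥ 1) at s(3).

3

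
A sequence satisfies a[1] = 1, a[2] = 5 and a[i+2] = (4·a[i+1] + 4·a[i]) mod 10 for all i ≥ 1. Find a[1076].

0

We have a[1] = 1,  a[2] = 5,  a[3] = 4,  a[4] = 6,  a[5] = 0,  a[6] = 4,  a[7] = 6.
Since (a[6], a[7]) = (a[3], a[4]) = (4, 6) (two consecutive terms determine the rest), the sequence is eventually periodic: after a pre-period of length 2 it cycles with period 3.
For i ≥ 3, a[i] depends only on (i - 3) mod 3. (1076 - 3) mod 3 = 2, so a[1076] = a[5] = 0.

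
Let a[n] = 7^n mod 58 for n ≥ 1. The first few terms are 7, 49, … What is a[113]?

Listing terms: a[1] = 7,  a[2] = 49,  a[3] = 53,  a[4] = 23,  a[5] = 45,  a[6] = 25,  a[7] = 1,  a[8] = 7.
The sequence repeats with period 7.
(113 - 1) mod 7 = 0, so a[113] = a[1] = 7.

7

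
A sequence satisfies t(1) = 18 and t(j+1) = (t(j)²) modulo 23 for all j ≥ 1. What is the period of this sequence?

10

Listing terms: t(1) = 18; t(2) = 2; t(3) = 4; t(4) = 16; t(5) = 3; t(6) = 9; t(7) = 12; t(8) = 6; t(9) = 13; t(10) = 8; t(11) = 18.
The sequence repeats with period 10.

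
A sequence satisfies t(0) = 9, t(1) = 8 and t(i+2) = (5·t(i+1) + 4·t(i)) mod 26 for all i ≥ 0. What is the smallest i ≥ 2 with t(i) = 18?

6

t(0) = 9, t(1) = 8, t(2) = 24, t(3) = 22, t(4) = 24, t(5) = 0, t(6) = 18, t(7) = 12, t(8) = 2, t(9) = 6, t(10) = 12, t(11) = 6, t(12) = 0, t(13) = 24, t(14) = 16, t(15) = 20, t(16) = 8, t(17) = 16, t(18) = 8, t(19) = 0, t(20) = 6, t(21) = 4, t(22) = 18, t(23) = 2, t(24) = 4, t(25) = 2, t(26) = 0, t(27) = 8, t(28) = 14, t(29) = 24, t(30) = 20, t(31) = 14, t(32) = 20, t(33) = 0, t(34) = 2, t(35) = 10, t(36) = 6, t(37) = 18, t(38) = 10, t(39) = 18, t(40) = 0, t(41) = 20, t(42) = 22, t(43) = 8, t(44) = 24.
Since (t(43), t(44)) = (t(1), t(2)) = (8, 24) (two consecutive terms determine the rest), the sequence is eventually periodic: after a pre-period of length 1 it cycles with period 42.
The value 18 first appears (with i ≥ 2) at t(6).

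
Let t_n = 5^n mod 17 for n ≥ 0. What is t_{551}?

10

Listing terms: t_0 = 1,  t_1 = 5,  t_2 = 8,  t_3 = 6,  t_4 = 13,  t_5 = 14,  t_6 = 2,  t_7 = 10,  t_8 = 16,  t_9 = 12,  t_{10} = 9,  t_{11} = 11,  t_{12} = 4,  t_{13} = 3,  t_{14} = 15,  t_{15} = 7,  t_{16} = 1.
The sequence repeats with period 16.
So t_{551} = t_{0 + ((551-0) mod 16)} = t_7 = 10.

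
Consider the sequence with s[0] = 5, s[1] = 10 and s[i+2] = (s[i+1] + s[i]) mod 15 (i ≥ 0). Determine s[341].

5

We have s[0] = 5,  s[1] = 10,  s[2] = 0,  s[3] = 10,  s[4] = 10,  s[5] = 5,  s[6] = 0,  s[7] = 5,  s[8] = 5,  s[9] = 10.
The sequence repeats with period 8.
(341 - 0) mod 8 = 5, so s[341] = s[5] = 5.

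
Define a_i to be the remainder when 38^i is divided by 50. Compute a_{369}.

Listing terms: a_0 = 1,  a_1 = 38,  a_2 = 44,  a_3 = 22,  a_4 = 36,  a_5 = 18,  a_6 = 34,  a_7 = 42,  a_8 = 46,  a_9 = 48,  a_{10} = 24,  a_{11} = 12,  a_{12} = 6,  a_{13} = 28,  a_{14} = 14,  a_{15} = 32,  a_{16} = 16,  a_{17} = 8,  a_{18} = 4,  a_{19} = 2,  a_{20} = 26,  a_{21} = 38.
Since a_{21} = a_1 = 38, the sequence is eventually periodic: after a pre-period of length 1 it cycles with period 20.
For i ≥ 1, a_i depends only on (i - 1) mod 20. (369 - 1) mod 20 = 8, so a_{369} = a_9 = 48.

48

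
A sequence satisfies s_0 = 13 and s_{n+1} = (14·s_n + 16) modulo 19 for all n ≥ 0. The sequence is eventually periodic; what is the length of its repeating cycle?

We have s_0 = 13, s_1 = 8, s_2 = 14, s_3 = 3, s_4 = 1, s_5 = 11, s_6 = 18, s_7 = 2, s_8 = 6, s_9 = 5, s_{10} = 10, s_{11} = 4, s_{12} = 15, s_{13} = 17, s_{14} = 7, s_{15} = 0, s_{16} = 16, s_{17} = 12, s_{18} = 13.
Since s_{18} = s_0 = 13, the sequence is periodic with period 18.

18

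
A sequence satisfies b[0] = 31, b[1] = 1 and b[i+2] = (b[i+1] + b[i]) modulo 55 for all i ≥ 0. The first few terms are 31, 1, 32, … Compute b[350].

Listing terms: b[0] = 31; b[1] = 1; b[2] = 32; b[3] = 33; b[4] = 10; b[5] = 43; b[6] = 53; b[7] = 41; b[8] = 39; b[9] = 25; b[10] = 9; b[11] = 34; b[12] = 43; b[13] = 22; b[14] = 10; b[15] = 32; b[16] = 42; b[17] = 19; b[18] = 6; b[19] = 25; b[20] = 31; b[21] = 1.
The sequence repeats with period 20.
(350 - 0) mod 20 = 10, so b[350] = b[10] = 9.

9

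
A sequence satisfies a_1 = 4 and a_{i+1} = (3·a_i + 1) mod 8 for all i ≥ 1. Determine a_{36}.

Listing terms: a_1 = 4,  a_2 = 5,  a_3 = 0,  a_4 = 1,  a_5 = 4.
Since a_5 = a_1 = 4, the sequence is periodic with period 4.
(36 - 1) mod 4 = 3, so a_{36} = a_4 = 1.

1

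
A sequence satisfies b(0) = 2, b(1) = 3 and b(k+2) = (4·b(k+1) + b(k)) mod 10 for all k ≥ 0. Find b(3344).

0

Computing terms: b(0) = 2,  b(1) = 3,  b(2) = 4,  b(3) = 9,  b(4) = 0,  b(5) = 9,  b(6) = 6,  b(7) = 3,  b(8) = 8,  b(9) = 5,  b(10) = 8,  b(11) = 7,  b(12) = 6,  b(13) = 1,  b(14) = 0,  b(15) = 1,  b(16) = 4,  b(17) = 7,  b(18) = 2,  b(19) = 5,  b(20) = 2,  b(21) = 3.
Since (b(20), b(21)) = (b(0), b(1)) = (2, 3) (two consecutive terms determine the rest), the sequence is periodic with period 20.
So b(3344) = b(0 + ((3344-0) mod 20)) = b(4) = 0.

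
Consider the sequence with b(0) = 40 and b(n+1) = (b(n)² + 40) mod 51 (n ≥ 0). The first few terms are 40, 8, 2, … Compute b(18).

Computing terms: b(0) = 40, b(1) = 8, b(2) = 2, b(3) = 44, b(4) = 38, b(5) = 5, b(6) = 14, b(7) = 32, b(8) = 44.
Since b(8) = b(3) = 44, the sequence is eventually periodic: after a pre-period of length 3 it cycles with period 5.
For n ≥ 3, b(n) depends only on (n - 3) mod 5. (18 - 3) mod 5 = 0, so b(18) = b(3) = 44.

44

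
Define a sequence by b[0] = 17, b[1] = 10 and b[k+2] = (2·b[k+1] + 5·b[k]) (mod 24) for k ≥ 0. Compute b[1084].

13

b[0] = 17; b[1] = 10; b[2] = 9; b[3] = 20; b[4] = 13; b[5] = 6; b[6] = 5; b[7] = 16; b[8] = 9; b[9] = 2; b[10] = 1; b[11] = 12; b[12] = 5; b[13] = 22; b[14] = 21; b[15] = 8; b[16] = 1; b[17] = 18; b[18] = 17; b[19] = 4; b[20] = 21; b[21] = 14; b[22] = 13; b[23] = 0; b[24] = 17; b[25] = 10.
Since (b[24], b[25]) = (b[0], b[1]) = (17, 10) (two consecutive terms determine the rest), the sequence is periodic with period 24.
(1084 - 0) mod 24 = 4, so b[1084] = b[4] = 13.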